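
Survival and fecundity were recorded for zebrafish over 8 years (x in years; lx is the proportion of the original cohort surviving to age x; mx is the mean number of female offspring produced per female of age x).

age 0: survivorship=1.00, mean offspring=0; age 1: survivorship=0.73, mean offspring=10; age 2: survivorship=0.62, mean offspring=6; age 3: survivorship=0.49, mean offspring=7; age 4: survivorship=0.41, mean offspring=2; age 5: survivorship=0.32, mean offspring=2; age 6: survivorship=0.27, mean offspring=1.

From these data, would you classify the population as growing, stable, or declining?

R0 = Σ lx·mx = 0 + 7.3 + 3.72 + 3.43 + 0.82 + 0.64 + 0.27 = 16.18
R0 > 1, so the population is growing.

growing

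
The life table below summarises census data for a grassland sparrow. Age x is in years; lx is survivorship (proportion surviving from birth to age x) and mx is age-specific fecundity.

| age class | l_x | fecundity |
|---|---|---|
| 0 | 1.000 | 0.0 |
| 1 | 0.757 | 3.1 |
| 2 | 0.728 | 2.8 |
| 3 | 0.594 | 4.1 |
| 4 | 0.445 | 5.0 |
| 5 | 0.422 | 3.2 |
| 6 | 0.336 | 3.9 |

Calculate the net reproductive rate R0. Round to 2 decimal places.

lx·mx by age: 0, 2.3467, 2.0384, 2.4354, 2.225, 1.3504, 1.3104
R0 = Σ lx·mx = 11.7063 → 11.71

11.71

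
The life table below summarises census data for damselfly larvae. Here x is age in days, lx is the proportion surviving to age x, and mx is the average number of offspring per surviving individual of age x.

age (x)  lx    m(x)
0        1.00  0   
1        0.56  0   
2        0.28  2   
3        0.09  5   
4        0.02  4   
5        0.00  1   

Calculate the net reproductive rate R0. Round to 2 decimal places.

lx·mx by age: 0, 0, 0.56, 0.45, 0.08, 0
R0 = Σ lx·mx = 1.09 → 1.09

1.09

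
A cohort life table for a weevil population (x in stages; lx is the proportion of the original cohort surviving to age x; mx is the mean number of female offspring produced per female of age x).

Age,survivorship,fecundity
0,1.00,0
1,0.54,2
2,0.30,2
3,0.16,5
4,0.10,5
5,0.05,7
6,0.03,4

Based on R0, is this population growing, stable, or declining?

growing

R0 = Σ lx·mx = 0 + 1.08 + 0.6 + 0.8 + 0.5 + 0.35 + 0.12 = 3.45
R0 > 1, so the population is growing.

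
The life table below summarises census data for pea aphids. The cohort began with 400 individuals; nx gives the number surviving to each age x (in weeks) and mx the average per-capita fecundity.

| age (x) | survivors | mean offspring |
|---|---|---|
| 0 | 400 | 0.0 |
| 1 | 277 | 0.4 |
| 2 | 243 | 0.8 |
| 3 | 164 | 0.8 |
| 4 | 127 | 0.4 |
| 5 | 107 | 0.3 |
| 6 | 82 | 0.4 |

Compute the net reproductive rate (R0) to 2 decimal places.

1.38

lx = nx/n0 = nx/400: 1, 0.6925, 0.6075, 0.41, 0.3175, 0.2675, 0.205
lx·mx by age: 0, 0.277, 0.486, 0.328, 0.127, 0.08025, 0.082
R0 = Σ lx·mx = 1.38025 → 1.38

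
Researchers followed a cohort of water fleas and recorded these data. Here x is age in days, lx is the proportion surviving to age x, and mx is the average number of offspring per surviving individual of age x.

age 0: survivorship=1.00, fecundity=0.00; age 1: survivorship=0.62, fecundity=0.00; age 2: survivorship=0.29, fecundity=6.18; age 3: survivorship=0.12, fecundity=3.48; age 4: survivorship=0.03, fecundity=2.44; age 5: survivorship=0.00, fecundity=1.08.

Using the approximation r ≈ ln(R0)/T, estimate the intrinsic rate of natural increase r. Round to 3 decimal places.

0.367

R0 = Σ lx·mx = 0 + 0 + 1.7922 + 0.4176 + 0.0732 + 0 = 2.283
Σ x·lx·mx = 5.13; T = 5.13/2.283 = 2.24704…
r ≈ ln(R0)/T = ln(2.283)/2.24704… = 0.36737… → 0.367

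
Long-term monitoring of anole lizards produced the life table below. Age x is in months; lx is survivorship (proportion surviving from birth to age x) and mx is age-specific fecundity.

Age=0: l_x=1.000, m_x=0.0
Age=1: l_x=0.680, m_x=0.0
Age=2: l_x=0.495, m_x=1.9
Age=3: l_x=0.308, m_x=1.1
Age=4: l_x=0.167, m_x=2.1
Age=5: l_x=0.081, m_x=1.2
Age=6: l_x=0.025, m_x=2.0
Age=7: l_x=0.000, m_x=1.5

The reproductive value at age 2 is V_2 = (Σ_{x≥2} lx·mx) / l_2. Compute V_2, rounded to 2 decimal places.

lx·mx for x ≥ 2: 0.9405, 0.3388, 0.3507, 0.0972, 0.05, 0 → sum = 1.7772
V_2 = 1.7772 / l_2 = 1.7772 / 0.495 = 3.590303… → 3.59

3.59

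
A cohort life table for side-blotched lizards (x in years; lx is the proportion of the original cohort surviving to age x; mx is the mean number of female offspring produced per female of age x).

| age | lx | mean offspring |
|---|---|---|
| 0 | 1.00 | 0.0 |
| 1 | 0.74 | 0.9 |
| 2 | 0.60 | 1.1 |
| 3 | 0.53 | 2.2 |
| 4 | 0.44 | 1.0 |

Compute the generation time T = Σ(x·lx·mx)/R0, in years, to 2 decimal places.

2.47

lx·mx: 0, 0.666, 0.66, 1.166, 0.44 → R0 = 2.932
x·lx·mx: 0, 0.666, 1.32, 3.498, 1.76 → Σ = 7.244
T = 7.244 / 2.932 = 2.470668… → 2.47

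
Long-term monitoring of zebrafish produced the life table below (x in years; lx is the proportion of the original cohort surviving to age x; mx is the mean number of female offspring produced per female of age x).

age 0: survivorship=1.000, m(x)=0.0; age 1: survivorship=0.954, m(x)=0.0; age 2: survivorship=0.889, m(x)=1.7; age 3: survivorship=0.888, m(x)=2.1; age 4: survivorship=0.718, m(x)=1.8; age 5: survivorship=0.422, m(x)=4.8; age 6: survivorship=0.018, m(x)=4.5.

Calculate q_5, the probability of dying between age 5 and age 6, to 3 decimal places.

0.957

q_5 = (l_5 − l_6) / l_5 = (0.422 − 0.018) / 0.422
     = 0.404 / 0.422 = 0.957346… → 0.957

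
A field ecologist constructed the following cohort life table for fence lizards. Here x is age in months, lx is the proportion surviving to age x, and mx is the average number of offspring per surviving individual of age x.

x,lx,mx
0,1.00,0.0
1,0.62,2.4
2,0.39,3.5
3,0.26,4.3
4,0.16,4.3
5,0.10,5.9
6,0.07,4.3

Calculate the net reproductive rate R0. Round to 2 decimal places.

5.55

lx·mx by age: 0, 1.488, 1.365, 1.118, 0.688, 0.59, 0.301
R0 = Σ lx·mx = 5.55 → 5.55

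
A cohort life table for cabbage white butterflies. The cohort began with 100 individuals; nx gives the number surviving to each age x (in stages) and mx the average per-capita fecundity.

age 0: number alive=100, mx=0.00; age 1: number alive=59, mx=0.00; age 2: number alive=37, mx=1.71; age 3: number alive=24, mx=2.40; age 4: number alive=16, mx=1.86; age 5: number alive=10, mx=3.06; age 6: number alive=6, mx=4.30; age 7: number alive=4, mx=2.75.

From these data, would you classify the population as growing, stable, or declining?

growing

lx = nx/n0 = nx/100: 1, 0.59, 0.37, 0.24, 0.16, 0.1, 0.06, 0.04
R0 = Σ lx·mx = 0 + 0 + 0.6327 + 0.576 + 0.2976 + 0.306 + 0.258 + 0.11 = 2.1803
R0 > 1, so the population is growing.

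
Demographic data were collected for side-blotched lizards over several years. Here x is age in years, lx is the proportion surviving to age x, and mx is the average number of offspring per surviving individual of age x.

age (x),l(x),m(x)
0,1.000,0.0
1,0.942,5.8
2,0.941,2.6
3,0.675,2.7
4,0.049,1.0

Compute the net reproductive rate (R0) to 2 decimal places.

lx·mx by age: 0, 5.4636, 2.4466, 1.8225, 0.049
R0 = Σ lx·mx = 9.7817 → 9.78

9.78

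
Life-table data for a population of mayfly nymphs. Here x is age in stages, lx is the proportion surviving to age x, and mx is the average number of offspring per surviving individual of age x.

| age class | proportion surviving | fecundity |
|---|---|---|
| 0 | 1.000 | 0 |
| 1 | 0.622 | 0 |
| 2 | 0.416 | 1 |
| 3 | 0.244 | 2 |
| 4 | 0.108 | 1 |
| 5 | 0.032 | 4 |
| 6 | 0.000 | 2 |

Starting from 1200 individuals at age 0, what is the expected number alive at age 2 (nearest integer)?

499

Expected survivors = N0 · l_2 = 1200 × 0.416 = 499.2 → 499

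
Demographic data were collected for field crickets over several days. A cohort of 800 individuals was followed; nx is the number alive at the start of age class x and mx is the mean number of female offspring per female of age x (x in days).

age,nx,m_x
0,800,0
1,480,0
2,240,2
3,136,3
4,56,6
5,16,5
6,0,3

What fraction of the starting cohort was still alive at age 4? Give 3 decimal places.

l_4 = n_4/n_0 = 56/800 = 0.07 → 0.070

0.070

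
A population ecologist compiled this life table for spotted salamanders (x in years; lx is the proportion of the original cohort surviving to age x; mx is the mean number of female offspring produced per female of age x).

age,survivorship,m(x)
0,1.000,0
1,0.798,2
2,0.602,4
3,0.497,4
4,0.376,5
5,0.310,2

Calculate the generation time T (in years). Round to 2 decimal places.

lx·mx: 0, 1.596, 2.408, 1.988, 1.88, 0.62 → R0 = 8.492
x·lx·mx: 0, 1.596, 4.816, 5.964, 7.52, 3.1 → Σ = 22.996
T = 22.996 / 8.492 = 2.70796… → 2.71

2.71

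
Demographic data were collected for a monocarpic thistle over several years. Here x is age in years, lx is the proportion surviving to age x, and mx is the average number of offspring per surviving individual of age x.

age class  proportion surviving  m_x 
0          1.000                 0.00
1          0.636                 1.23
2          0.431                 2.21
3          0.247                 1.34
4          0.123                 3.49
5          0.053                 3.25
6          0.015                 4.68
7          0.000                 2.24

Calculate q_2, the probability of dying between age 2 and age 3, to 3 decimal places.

0.427

q_2 = (l_2 − l_3) / l_2 = (0.431 − 0.247) / 0.431
     = 0.184 / 0.431 = 0.426914… → 0.427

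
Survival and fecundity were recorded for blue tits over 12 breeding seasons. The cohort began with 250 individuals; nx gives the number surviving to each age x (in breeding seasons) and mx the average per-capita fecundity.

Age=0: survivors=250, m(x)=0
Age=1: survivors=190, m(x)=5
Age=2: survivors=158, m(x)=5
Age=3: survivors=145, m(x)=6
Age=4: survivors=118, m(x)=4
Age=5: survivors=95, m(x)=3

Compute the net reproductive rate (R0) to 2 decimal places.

13.47

lx = nx/n0 = nx/250: 1, 0.76, 0.632, 0.58, 0.472, 0.38
lx·mx by age: 0, 3.8, 3.16, 3.48, 1.888, 1.14
R0 = Σ lx·mx = 13.468 → 13.47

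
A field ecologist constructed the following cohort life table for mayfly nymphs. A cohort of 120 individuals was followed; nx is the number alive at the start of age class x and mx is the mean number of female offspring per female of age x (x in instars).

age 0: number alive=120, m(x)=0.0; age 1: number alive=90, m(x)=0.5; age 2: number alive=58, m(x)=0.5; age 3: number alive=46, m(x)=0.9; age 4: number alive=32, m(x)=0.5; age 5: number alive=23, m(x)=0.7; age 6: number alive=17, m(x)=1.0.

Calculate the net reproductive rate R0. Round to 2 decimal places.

1.37

lx = nx/n0 = nx/120: 1, 0.75, 0.48333…, 0.38333…, 0.26667…, 0.19167…, 0.14167…
lx·mx by age: 0, 0.375, 0.241667…, 0.345…, 0.133333…, 0.134167…, 0.141667…
R0 = Σ lx·mx = 1.370833… → 1.37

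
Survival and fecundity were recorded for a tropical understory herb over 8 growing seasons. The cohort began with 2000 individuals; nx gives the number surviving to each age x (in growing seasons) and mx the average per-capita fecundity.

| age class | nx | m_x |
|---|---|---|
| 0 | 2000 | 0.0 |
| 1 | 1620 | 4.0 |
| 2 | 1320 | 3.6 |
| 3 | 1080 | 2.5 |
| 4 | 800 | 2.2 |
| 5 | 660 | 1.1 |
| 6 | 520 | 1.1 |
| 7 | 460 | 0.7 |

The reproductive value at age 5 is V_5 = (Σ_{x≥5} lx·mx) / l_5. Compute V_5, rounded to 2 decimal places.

2.45

lx = nx/n0 = nx/2000: 1, 0.81, 0.66, 0.54, 0.4, 0.33, 0.26, 0.23
lx·mx for x ≥ 5: 0.363, 0.286, 0.161 → sum = 0.81
V_5 = 0.81 / l_5 = 0.81 / 0.33 = 2.454545… → 2.45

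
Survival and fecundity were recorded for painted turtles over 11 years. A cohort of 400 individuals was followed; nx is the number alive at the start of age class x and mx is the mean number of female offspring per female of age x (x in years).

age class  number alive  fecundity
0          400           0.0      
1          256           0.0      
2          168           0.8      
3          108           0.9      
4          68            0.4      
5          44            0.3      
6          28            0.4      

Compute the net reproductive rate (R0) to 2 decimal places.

0.71

lx = nx/n0 = nx/400: 1, 0.64, 0.42, 0.27, 0.17, 0.11, 0.07
lx·mx by age: 0, 0, 0.336, 0.243, 0.068, 0.033, 0.028
R0 = Σ lx·mx = 0.708 → 0.71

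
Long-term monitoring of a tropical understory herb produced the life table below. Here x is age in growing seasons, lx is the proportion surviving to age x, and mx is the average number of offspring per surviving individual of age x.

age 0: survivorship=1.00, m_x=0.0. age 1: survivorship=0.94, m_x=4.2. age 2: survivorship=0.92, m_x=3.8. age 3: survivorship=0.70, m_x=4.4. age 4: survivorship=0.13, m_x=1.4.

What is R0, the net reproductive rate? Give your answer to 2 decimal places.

lx·mx by age: 0, 3.948, 3.496, 3.08, 0.182
R0 = Σ lx·mx = 10.706 → 10.71

10.71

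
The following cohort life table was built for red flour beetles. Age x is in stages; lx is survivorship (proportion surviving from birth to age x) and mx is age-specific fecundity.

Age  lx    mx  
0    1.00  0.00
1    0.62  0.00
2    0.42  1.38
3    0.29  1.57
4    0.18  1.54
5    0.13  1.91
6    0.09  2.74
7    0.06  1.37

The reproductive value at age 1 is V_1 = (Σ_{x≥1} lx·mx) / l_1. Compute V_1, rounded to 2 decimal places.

lx·mx for x ≥ 1: 0, 0.5796, 0.4553, 0.2772, 0.2483, 0.2466, 0.0822 → sum = 1.8892
V_1 = 1.8892 / l_1 = 1.8892 / 0.62 = 3.047097… → 3.05

3.05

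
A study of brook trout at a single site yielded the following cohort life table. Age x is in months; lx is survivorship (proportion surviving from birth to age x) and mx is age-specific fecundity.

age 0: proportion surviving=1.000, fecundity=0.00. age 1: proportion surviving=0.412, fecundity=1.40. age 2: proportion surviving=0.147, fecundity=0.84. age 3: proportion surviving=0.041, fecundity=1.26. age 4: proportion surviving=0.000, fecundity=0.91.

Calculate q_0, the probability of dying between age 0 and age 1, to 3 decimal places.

q_0 = (l_0 − l_1) / l_0 = (1 − 0.412) / 1
     = 0.588 / 1 = 0.588 → 0.588

0.588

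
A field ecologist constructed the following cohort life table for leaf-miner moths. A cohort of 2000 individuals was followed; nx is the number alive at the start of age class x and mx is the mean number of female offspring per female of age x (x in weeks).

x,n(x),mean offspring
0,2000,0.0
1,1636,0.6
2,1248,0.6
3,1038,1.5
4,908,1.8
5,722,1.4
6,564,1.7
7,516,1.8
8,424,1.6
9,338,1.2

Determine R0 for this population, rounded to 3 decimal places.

lx = nx/n0 = nx/2000: 1, 0.818, 0.624, 0.519, 0.454, 0.361, 0.282, 0.258, 0.212, 0.169
lx·mx by age: 0, 0.4908, 0.3744, 0.7785, 0.8172, 0.5054, 0.4794, 0.4644, 0.3392, 0.2028
R0 = Σ lx·mx = 4.4521 → 4.452

4.452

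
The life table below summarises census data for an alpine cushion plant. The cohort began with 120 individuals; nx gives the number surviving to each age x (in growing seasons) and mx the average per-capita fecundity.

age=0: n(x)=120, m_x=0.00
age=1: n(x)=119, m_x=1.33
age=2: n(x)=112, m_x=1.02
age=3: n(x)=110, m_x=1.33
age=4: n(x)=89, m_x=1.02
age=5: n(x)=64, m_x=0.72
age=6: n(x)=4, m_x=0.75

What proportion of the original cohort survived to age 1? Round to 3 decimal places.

l_1 = n_1/n_0 = 119/120 = 0.991667… → 0.992

0.992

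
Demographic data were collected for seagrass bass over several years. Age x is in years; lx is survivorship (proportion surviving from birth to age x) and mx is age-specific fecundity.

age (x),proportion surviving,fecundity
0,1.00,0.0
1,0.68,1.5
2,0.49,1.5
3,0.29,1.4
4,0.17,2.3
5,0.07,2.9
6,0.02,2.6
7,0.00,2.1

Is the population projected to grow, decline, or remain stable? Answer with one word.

growing

R0 = Σ lx·mx = 0 + 1.02 + 0.735 + 0.406 + 0.391 + 0.203 + 0.052 + 0 = 2.807
R0 > 1, so the population is growing.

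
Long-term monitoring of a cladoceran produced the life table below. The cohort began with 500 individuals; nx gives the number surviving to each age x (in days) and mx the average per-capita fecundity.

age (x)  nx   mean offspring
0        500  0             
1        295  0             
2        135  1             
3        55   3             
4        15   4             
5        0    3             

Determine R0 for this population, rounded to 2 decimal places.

0.72

lx = nx/n0 = nx/500: 1, 0.59, 0.27, 0.11, 0.03, 0
lx·mx by age: 0, 0, 0.27, 0.33, 0.12, 0
R0 = Σ lx·mx = 0.72 → 0.72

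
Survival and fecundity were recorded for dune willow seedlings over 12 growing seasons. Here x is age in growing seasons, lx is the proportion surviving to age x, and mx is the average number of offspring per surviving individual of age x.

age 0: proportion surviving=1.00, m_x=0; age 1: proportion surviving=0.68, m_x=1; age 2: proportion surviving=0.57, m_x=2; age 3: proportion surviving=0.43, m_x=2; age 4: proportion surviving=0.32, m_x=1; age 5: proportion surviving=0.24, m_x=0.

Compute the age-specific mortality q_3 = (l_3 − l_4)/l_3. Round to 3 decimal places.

q_3 = (l_3 − l_4) / l_3 = (0.43 − 0.32) / 0.43
     = 0.11 / 0.43 = 0.255814… → 0.256

0.256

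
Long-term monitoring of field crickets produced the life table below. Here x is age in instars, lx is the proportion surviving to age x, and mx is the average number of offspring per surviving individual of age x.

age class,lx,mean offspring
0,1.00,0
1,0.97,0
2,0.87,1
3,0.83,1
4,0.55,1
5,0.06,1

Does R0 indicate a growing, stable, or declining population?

growing

R0 = Σ lx·mx = 0 + 0 + 0.87 + 0.83 + 0.55 + 0.06 = 2.31
R0 > 1, so the population is growing.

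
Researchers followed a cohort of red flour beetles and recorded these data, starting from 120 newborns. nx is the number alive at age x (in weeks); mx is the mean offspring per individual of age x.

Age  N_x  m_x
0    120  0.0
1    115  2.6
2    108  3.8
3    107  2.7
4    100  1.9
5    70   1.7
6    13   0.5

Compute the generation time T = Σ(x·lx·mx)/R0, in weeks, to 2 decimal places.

lx = nx/n0 = nx/120: 1, 0.95833…, 0.9, 0.89167…, 0.83333…, 0.58333…, 0.10833…
lx·mx: 0, 2.491667…, 3.42, 2.4075…, 1.583333…, 0.991667…, 0.054167… → R0 = 10.948333…
x·lx·mx: 0, 2.491667…, 6.84, 7.2225…, 6.333333…, 4.958333…, 0.325… → Σ = 28.170833…
T = 28.170833… / 10.948333… = 2.57307… → 2.57

2.57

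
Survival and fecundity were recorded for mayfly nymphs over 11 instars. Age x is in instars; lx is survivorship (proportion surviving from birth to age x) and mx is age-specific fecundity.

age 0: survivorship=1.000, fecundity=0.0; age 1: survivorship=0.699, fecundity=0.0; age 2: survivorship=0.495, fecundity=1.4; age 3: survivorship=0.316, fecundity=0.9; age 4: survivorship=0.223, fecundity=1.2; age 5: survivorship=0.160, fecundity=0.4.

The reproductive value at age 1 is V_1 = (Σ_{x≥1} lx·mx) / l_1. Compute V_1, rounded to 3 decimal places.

1.873

lx·mx for x ≥ 1: 0, 0.693, 0.2844, 0.2676, 0.064 → sum = 1.309
V_1 = 1.309 / l_1 = 1.309 / 0.699 = 1.872675… → 1.873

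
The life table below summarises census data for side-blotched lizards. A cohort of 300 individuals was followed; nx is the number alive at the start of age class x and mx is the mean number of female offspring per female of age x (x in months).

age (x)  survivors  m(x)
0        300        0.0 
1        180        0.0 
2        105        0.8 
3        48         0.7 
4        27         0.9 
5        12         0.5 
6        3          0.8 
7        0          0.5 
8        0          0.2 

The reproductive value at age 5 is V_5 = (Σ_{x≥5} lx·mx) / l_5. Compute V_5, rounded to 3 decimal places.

lx = nx/n0 = nx/300: 1, 0.6, 0.35, 0.16, 0.09, 0.04, 0.01, 0, 0
lx·mx for x ≥ 5: 0.02, 0.008, 0, 0 → sum = 0.028
V_5 = 0.028 / l_5 = 0.028 / 0.04 = 0.7 → 0.700

0.700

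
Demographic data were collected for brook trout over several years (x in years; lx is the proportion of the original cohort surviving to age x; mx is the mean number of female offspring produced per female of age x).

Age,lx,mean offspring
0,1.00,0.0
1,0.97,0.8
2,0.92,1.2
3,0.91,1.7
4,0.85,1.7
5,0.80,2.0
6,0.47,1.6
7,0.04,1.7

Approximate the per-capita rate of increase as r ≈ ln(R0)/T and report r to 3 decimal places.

0.549

R0 = Σ lx·mx = 0 + 0.776 + 1.104 + 1.547 + 1.445 + 1.6 + 0.752 + 0.068 = 7.292
Σ x·lx·mx = 26.393; T = 26.393/7.292 = 3.61945…
r ≈ ln(R0)/T = ln(7.292)/3.61945… = 0.54892… → 0.549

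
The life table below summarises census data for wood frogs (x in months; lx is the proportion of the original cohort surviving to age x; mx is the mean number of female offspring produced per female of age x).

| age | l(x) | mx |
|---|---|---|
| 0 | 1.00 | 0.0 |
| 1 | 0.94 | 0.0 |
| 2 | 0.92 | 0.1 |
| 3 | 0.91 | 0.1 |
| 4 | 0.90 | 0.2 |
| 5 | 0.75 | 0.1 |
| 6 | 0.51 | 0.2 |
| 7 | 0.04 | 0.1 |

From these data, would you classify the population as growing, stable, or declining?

R0 = Σ lx·mx = 0 + 0 + 0.092 + 0.091 + 0.18 + 0.075 + 0.102 + 0.004 = 0.544
R0 < 1, so the population is declining.

declining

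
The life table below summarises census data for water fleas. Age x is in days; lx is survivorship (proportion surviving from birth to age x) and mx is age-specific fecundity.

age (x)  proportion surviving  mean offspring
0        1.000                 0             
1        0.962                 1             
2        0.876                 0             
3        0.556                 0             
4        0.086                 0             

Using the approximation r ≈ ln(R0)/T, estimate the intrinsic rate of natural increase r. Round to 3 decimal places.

-0.039

R0 = Σ lx·mx = 0 + 0.962 + 0 + 0 + 0 = 0.962
Σ x·lx·mx = 0.962; T = 0.962/0.962 = 1
r ≈ ln(R0)/T = ln(0.962)/1 = -0.03874… → -0.039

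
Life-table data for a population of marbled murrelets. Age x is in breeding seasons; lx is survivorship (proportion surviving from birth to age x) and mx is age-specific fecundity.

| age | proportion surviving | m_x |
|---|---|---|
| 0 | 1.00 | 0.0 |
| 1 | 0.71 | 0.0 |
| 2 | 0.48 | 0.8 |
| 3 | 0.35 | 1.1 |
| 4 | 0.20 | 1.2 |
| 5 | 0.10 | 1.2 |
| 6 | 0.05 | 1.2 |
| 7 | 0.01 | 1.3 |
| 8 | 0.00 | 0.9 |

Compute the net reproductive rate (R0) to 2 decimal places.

1.20

lx·mx by age: 0, 0, 0.384, 0.385, 0.24, 0.12, 0.06, 0.013, 0
R0 = Σ lx·mx = 1.202 → 1.20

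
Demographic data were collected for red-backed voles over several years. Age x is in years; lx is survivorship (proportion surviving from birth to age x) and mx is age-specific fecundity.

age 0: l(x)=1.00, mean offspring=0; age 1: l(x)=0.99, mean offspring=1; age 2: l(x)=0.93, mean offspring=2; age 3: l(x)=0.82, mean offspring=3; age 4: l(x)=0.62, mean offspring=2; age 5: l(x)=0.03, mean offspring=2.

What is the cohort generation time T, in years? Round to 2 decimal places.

lx·mx: 0, 0.99, 1.86, 2.46, 1.24, 0.06 → R0 = 6.61
x·lx·mx: 0, 0.99, 3.72, 7.38, 4.96, 0.3 → Σ = 17.35
T = 17.35 / 6.61 = 2.624811… → 2.62

2.62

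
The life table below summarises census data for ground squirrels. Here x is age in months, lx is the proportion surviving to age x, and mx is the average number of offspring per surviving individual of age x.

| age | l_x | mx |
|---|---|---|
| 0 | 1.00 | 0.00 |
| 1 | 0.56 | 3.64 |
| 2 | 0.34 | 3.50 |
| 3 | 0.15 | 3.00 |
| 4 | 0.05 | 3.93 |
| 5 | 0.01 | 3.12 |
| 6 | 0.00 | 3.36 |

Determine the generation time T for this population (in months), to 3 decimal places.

1.718

lx·mx: 0, 2.0384, 1.19, 0.45, 0.1965, 0.0312, 0 → R0 = 3.9061
x·lx·mx: 0, 2.0384, 2.38, 1.35, 0.786, 0.156, 0 → Σ = 6.7104
T = 6.7104 / 3.9061 = 1.717928… → 1.718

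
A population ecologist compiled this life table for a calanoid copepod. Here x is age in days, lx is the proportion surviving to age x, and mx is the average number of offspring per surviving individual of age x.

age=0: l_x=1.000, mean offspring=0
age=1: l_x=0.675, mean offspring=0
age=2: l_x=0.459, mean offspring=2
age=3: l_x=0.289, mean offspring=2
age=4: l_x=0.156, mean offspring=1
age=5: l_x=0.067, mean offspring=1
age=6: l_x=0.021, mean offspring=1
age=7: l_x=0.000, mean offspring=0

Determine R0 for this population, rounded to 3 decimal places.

1.740

lx·mx by age: 0, 0, 0.918, 0.578, 0.156, 0.067, 0.021, 0
R0 = Σ lx·mx = 1.74 → 1.740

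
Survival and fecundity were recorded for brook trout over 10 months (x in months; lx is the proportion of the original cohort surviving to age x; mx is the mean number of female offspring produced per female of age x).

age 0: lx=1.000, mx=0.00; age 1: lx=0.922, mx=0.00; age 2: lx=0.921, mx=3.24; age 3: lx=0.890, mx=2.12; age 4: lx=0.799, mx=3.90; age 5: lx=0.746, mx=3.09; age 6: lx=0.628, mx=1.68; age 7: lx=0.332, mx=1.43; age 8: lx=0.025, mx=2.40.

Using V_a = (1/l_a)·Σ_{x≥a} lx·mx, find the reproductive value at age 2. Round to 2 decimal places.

12.90

lx·mx for x ≥ 2: 2.98404, 1.8868, 3.1161, 2.30514, 1.05504, 0.47476, 0.06 → sum = 11.88188
V_2 = 11.88188 / l_2 = 11.88188 / 0.921 = 12.901064… → 12.90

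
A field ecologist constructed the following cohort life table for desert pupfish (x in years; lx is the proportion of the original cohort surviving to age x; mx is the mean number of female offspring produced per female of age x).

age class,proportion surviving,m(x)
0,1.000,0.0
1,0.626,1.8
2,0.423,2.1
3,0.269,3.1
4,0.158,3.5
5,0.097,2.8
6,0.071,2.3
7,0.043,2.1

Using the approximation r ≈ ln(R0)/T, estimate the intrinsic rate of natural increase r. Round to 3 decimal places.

0.507

R0 = Σ lx·mx = 0 + 1.1268 + 0.8883 + 0.8339 + 0.553 + 0.2716 + 0.1633 + 0.0903 = 3.9272
Σ x·lx·mx = 10.587; T = 10.587/3.9272 = 2.69581…
r ≈ ln(R0)/T = ln(3.9272)/2.69581… = 0.50743… → 0.507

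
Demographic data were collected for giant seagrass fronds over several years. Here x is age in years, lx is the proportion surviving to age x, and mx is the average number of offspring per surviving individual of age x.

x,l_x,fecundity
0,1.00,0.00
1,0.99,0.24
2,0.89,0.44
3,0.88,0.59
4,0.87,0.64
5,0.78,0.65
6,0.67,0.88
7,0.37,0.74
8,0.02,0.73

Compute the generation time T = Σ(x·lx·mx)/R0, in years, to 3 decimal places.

4.178

lx·mx: 0, 0.2376, 0.3916, 0.5192, 0.5568, 0.507, 0.5896, 0.2738, 0.0146 → R0 = 3.0902
x·lx·mx: 0, 0.2376, 0.7832, 1.5576, 2.2272, 2.535, 3.5376, 1.9166, 0.1168 → Σ = 12.9116
T = 12.9116 / 3.0902 = 4.178241… → 4.178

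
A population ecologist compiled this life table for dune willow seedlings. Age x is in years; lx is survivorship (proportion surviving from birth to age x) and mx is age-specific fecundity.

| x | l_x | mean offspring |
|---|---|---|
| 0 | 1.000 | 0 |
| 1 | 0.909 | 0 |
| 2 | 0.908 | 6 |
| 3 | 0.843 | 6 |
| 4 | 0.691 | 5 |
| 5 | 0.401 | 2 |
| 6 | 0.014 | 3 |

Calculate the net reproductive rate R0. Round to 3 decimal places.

14.805

lx·mx by age: 0, 0, 5.448, 5.058, 3.455, 0.802, 0.042
R0 = Σ lx·mx = 14.805 → 14.805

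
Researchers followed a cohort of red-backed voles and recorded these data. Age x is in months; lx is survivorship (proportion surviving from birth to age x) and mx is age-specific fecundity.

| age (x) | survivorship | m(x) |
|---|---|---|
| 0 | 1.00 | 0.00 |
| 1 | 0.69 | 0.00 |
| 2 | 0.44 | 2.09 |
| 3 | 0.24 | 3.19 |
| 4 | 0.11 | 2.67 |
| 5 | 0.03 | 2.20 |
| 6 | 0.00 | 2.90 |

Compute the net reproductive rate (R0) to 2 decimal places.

2.04

lx·mx by age: 0, 0, 0.9196, 0.7656, 0.2937, 0.066, 0
R0 = Σ lx·mx = 2.0449 → 2.04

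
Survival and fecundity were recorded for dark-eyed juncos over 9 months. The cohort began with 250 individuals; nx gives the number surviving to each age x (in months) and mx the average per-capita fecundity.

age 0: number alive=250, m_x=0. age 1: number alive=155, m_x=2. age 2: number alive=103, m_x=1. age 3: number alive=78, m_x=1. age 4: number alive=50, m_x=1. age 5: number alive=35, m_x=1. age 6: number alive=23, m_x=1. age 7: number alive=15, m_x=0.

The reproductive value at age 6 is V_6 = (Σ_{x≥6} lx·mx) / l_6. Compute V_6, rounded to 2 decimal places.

lx = nx/n0 = nx/250: 1, 0.62, 0.412, 0.312, 0.2, 0.14, 0.092, 0.06
lx·mx for x ≥ 6: 0.092, 0 → sum = 0.092
V_6 = 0.092 / l_6 = 0.092 / 0.092 = 1 → 1.00

1.00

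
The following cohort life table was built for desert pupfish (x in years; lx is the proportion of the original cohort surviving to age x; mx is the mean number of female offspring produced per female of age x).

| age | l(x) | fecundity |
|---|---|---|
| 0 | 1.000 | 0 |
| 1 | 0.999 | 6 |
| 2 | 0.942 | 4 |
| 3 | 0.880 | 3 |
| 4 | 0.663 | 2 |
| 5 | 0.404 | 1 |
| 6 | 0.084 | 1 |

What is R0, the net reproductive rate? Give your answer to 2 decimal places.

lx·mx by age: 0, 5.994, 3.768, 2.64, 1.326, 0.404, 0.084
R0 = Σ lx·mx = 14.216 → 14.22

14.22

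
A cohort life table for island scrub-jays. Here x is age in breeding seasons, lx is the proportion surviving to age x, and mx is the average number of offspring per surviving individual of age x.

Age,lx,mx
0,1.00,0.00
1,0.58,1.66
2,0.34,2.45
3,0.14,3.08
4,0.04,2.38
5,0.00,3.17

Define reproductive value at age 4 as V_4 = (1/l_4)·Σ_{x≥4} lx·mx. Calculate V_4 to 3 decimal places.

2.380

lx·mx for x ≥ 4: 0.0952, 0 → sum = 0.0952
V_4 = 0.0952 / l_4 = 0.0952 / 0.04 = 2.38 → 2.380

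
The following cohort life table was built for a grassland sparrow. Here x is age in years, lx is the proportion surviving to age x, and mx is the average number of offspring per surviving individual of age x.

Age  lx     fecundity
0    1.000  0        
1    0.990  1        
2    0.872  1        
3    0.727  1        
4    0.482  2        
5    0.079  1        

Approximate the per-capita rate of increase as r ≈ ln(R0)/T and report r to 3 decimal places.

0.511

R0 = Σ lx·mx = 0 + 0.99 + 0.872 + 0.727 + 0.964 + 0.079 = 3.632
Σ x·lx·mx = 9.166; T = 9.166/3.632 = 2.52368…
r ≈ ln(R0)/T = ln(3.632)/2.52368… = 0.51107… → 0.511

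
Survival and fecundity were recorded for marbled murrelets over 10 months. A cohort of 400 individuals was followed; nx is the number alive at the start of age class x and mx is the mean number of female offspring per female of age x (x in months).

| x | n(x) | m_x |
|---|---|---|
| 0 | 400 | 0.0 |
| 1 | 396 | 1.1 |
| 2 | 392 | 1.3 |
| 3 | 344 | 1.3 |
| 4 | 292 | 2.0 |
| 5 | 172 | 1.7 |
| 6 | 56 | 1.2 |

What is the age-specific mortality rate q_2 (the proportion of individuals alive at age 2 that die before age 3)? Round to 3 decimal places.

0.122

lx = nx/n0 = nx/400: 1, 0.99, 0.98, 0.86, 0.73, 0.43, 0.14
q_2 = (l_2 − l_3) / l_2 = (0.98 − 0.86) / 0.98
     = 0.12 / 0.98 = 0.122449… → 0.122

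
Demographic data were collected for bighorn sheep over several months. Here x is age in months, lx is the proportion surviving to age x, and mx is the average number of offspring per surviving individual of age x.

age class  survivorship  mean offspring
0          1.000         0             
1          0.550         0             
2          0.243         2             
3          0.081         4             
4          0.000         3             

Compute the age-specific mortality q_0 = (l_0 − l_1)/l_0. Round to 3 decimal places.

q_0 = (l_0 − l_1) / l_0 = (1 − 0.55) / 1
     = 0.45 / 1 = 0.45 → 0.450

0.450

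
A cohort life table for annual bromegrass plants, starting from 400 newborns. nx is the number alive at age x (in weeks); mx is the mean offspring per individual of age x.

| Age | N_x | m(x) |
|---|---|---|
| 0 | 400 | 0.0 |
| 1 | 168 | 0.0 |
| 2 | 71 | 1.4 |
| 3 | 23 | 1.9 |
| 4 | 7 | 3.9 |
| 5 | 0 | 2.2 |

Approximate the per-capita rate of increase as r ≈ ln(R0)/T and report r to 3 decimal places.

lx = nx/n0 = nx/400: 1, 0.42, 0.1775, 0.0575, 0.0175, 0
R0 = Σ lx·mx = 0 + 0 + 0.2485 + 0.10925 + 0.06825 + 0 = 0.426
Σ x·lx·mx = 1.09775; T = 1.09775/0.426 = 2.57688…
r ≈ ln(R0)/T = ln(0.426)/2.57688… = -0.33114… → -0.331

-0.331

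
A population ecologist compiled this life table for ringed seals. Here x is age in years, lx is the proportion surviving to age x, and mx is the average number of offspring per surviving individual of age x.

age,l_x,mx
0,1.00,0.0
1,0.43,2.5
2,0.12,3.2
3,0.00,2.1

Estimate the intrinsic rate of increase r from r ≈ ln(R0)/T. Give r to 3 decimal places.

R0 = Σ lx·mx = 0 + 1.075 + 0.384 + 0 = 1.459
Σ x·lx·mx = 1.843; T = 1.843/1.459 = 1.26319…
r ≈ ln(R0)/T = ln(1.459)/1.26319… = 0.29904… → 0.299

0.299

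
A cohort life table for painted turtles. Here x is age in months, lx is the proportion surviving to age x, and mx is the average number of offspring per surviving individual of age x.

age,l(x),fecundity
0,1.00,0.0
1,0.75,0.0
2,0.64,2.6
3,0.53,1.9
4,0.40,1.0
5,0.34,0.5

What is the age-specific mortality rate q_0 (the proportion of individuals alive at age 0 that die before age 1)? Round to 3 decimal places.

0.250

q_0 = (l_0 − l_1) / l_0 = (1 − 0.75) / 1
     = 0.25 / 1 = 0.25 → 0.250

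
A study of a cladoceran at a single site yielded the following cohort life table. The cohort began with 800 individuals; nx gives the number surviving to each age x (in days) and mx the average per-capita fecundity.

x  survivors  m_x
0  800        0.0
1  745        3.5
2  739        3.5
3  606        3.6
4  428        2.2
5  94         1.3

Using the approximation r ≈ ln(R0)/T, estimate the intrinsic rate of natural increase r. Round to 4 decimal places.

1.0631

lx = nx/n0 = nx/800: 1, 0.93125, 0.92375, 0.7575, 0.535, 0.1175
R0 = Σ lx·mx = 0 + 3.25938… + 3.23313… + 2.727 + 1.177 + 0.15275 = 10.54925
Σ x·lx·mx = 23.378375; T = 23.378375/10.54925 = 2.21612…
r ≈ ln(R0)/T = ln(10.54925)/2.21612… = 1.063145… → 1.0631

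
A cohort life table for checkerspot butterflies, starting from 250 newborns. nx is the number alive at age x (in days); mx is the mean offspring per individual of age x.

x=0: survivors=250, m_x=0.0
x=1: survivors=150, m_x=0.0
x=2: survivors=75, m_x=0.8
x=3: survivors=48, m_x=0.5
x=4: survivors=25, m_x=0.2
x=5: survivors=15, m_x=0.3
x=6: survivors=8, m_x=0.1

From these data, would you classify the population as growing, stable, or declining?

declining

lx = nx/n0 = nx/250: 1, 0.6, 0.3, 0.192, 0.1, 0.06, 0.032
R0 = Σ lx·mx = 0 + 0 + 0.24 + 0.096 + 0.02 + 0.018 + 0.0032 = 0.3772
R0 < 1, so the population is declining.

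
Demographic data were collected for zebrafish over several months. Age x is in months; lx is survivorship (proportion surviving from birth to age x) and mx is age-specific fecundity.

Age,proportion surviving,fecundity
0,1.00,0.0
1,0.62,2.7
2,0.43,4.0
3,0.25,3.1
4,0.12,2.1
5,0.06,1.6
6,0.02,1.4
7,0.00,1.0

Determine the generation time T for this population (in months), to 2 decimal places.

2.00

lx·mx: 0, 1.674, 1.72, 0.775, 0.252, 0.096, 0.028, 0 → R0 = 4.545
x·lx·mx: 0, 1.674, 3.44, 2.325, 1.008, 0.48, 0.168, 0 → Σ = 9.095
T = 9.095 / 4.545 = 2.0011… → 2.00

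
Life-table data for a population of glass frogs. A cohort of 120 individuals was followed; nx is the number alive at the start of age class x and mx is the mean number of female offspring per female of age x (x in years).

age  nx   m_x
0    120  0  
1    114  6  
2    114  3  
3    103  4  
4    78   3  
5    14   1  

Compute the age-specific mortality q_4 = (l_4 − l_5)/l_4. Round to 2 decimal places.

lx = nx/n0 = nx/120: 1, 0.95, 0.95, 0.85833…, 0.65, 0.11667…
q_4 = (l_4 − l_5) / l_4 = (0.65 − 0.116667…) / 0.65
     = 0.533333… / 0.65 = 0.820513… → 0.82

0.82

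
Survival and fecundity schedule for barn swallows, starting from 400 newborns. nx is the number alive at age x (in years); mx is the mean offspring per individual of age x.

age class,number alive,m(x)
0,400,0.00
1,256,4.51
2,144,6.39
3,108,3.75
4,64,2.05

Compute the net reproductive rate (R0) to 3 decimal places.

6.527

lx = nx/n0 = nx/400: 1, 0.64, 0.36, 0.27, 0.16
lx·mx by age: 0, 2.8864, 2.3004, 1.0125, 0.328
R0 = Σ lx·mx = 6.5273 → 6.527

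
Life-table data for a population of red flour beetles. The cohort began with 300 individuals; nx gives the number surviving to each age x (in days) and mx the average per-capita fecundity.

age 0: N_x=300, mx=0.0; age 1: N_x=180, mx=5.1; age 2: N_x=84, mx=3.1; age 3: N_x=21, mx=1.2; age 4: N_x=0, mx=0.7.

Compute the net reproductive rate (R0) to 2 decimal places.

4.01

lx = nx/n0 = nx/300: 1, 0.6, 0.28, 0.07, 0
lx·mx by age: 0, 3.06, 0.868, 0.084, 0
R0 = Σ lx·mx = 4.012 → 4.01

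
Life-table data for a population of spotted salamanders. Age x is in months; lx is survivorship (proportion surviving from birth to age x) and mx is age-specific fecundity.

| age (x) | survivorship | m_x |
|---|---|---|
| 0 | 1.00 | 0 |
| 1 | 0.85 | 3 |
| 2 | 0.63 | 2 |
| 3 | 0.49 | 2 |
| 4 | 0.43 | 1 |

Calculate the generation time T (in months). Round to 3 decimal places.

1.864

lx·mx: 0, 2.55, 1.26, 0.98, 0.43 → R0 = 5.22
x·lx·mx: 0, 2.55, 2.52, 2.94, 1.72 → Σ = 9.73
T = 9.73 / 5.22 = 1.863985… → 1.864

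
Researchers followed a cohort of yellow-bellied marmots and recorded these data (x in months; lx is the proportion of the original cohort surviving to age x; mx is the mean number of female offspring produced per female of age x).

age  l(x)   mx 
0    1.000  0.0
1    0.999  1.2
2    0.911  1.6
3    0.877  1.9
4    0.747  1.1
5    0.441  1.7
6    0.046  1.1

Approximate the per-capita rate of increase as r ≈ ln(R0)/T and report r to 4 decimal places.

0.6441

R0 = Σ lx·mx = 0 + 1.1988 + 1.4576 + 1.6663 + 0.8217 + 0.7497 + 0.0506 = 5.9447
Σ x·lx·mx = 16.4518; T = 16.4518/5.9447 = 2.76747…
r ≈ ln(R0)/T = ln(5.9447)/2.76747… = 0.644089… → 0.6441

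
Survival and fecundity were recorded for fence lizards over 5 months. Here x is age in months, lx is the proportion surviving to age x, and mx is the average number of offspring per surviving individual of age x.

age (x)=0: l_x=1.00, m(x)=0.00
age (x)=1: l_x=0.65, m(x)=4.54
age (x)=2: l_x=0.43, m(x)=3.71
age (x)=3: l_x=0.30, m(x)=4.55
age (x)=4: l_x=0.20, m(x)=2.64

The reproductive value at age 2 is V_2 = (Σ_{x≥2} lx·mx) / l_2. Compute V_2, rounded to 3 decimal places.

8.112

lx·mx for x ≥ 2: 1.5953, 1.365, 0.528 → sum = 3.4883
V_2 = 3.4883 / l_2 = 3.4883 / 0.43 = 8.112326… → 8.112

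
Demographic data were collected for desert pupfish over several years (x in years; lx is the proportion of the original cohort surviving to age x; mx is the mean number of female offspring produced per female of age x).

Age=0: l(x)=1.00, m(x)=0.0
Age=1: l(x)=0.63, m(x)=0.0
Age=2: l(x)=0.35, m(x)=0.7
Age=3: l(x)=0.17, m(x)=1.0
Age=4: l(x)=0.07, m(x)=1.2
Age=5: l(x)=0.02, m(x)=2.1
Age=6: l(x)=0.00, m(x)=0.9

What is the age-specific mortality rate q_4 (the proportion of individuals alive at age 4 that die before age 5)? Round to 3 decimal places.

q_4 = (l_4 − l_5) / l_4 = (0.07 − 0.02) / 0.07
     = 0.05 / 0.07 = 0.714286… → 0.714

0.714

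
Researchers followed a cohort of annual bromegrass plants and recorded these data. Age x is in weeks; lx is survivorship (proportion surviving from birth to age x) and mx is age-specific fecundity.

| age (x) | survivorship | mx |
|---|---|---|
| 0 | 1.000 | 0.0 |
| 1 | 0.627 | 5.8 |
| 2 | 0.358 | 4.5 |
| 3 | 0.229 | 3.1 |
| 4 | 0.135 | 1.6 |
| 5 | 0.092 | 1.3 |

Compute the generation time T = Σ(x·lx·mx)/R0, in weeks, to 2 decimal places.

1.66

lx·mx: 0, 3.6366, 1.611, 0.7099, 0.216, 0.1196 → R0 = 6.2931
x·lx·mx: 0, 3.6366, 3.222, 2.1297, 0.864, 0.598 → Σ = 10.4503
T = 10.4503 / 6.2931 = 1.660597… → 1.66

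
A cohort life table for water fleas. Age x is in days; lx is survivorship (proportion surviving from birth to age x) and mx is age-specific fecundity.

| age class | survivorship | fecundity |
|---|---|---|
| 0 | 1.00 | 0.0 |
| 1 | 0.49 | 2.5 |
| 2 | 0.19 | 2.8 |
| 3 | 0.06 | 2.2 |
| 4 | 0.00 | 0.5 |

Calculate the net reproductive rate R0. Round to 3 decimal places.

lx·mx by age: 0, 1.225, 0.532, 0.132, 0
R0 = Σ lx·mx = 1.889 → 1.889

1.889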